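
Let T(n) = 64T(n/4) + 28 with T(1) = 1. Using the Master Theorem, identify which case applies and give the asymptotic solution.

a=64, b=4, f(n)=28.
log_4(64) = 3 > 0.
Since f(n) = O(n^0) is polynomially smaller than n^3, Case 1 applies.
T(n) = Theta(n^3).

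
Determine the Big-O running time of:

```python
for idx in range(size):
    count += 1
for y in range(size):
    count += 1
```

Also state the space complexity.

Time complexity: O(n).
Space complexity: O(1).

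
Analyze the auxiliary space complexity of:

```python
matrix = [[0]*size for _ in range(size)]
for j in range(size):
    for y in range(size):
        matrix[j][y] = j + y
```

Space complexity: O(n^2).
A 2D structure of size n x n is allocated.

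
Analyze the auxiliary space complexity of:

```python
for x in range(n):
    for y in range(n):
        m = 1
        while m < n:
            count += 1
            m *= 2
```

Space complexity: O(1).
Only a constant amount of auxiliary storage is used; nothing grows with n.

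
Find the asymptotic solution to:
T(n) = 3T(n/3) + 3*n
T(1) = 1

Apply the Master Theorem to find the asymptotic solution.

a=3, b=3, f(n)=3*n. log_3(3) = 1. Case 2: T(n) = O(n log n).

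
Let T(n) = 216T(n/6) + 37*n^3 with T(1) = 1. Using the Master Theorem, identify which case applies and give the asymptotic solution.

a=216, b=6, f(n)=37*n^3.
log_6(216) = 3, so n^(log_b(a)) = n^3.
f(n) = Theta(n^3), so Case 2 applies.
T(n) = Theta(n^3 log n).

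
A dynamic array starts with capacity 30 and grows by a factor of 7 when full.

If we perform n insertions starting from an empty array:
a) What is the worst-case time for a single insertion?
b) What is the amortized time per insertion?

(a) Worst-case single insertion: O(n) -- when the array is full at capacity c, the resize copies all c elements, and c can be Theta(n).
(b) Resizes happen at sizes 30, 210, 1470, ... Total copy cost for n insertions: 30 + 210 + ... = O(n) (geometric series with ratio 1/7). Amortized cost per insertion: O(n)/n = O(1).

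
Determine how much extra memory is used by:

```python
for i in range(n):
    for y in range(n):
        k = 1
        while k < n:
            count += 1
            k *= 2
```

Space complexity: O(1).
Only a constant amount of auxiliary storage is used; nothing grows with n.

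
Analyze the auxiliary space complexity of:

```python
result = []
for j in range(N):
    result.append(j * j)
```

Space complexity: O(n).
Auxiliary storage grows linearly with the input size n in the worst case.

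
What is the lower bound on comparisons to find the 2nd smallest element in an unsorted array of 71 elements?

Finding the 2nd smallest of 71 elements requires Omega(n) comparisons. Every element must participate in at least one comparison; otherwise it could be the 2nd smallest.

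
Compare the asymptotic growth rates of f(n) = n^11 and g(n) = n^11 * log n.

g(n) = n^11 * log n grows faster: extra log n factor -> infinity.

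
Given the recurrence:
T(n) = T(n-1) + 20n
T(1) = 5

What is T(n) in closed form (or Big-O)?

Unrolling: T(n) = 5 + 20*(2 + 3 + ... + n) = 5 + 20*(n(n+1)/2 - 1) = O(n^2).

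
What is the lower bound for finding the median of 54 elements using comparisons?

To find the median of 54 elements, every element must be compared at least once, so the lower bound is Omega(n). The BFPRT algorithm achieves O(n), making this tight.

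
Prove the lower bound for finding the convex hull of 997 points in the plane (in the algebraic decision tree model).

Reduction from sorting: given 997 numbers x_1,...,x_{997}, map x_i to the point (x_i, x_i^2) on the parabola y = x^2. All points are on the convex hull, and walking the hull gives them in sorted x-order. Since sorting requires Omega(n log n), so does planar convex hull.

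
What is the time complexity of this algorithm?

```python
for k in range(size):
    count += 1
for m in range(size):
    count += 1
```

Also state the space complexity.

Time complexity: O(n).
Space complexity: O(1).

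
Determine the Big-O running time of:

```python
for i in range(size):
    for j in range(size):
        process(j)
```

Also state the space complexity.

Time complexity: O(n^2).
Space complexity: O(1).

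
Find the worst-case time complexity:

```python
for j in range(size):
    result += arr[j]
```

Time complexity: O(n).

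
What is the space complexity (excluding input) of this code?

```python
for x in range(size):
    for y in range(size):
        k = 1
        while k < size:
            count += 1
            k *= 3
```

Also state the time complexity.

Space complexity: O(1).
Only a constant amount of auxiliary storage is used; nothing grows with n.
Time complexity: O(n^2 log n).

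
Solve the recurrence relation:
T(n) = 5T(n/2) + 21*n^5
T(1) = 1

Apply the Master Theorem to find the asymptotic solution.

a=5, b=2, f(n)=21*n^5. log_2(5) = 2.322 < 5. Case 3: T(n) = O(n^5).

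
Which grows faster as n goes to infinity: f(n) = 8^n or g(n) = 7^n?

f(n) = 8^n grows faster: (8/7)^n -> infinity since 8/7 > 1.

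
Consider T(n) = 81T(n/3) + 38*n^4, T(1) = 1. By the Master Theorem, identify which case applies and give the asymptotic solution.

a=81, b=3, f(n)=38*n^4.
log_3(81) = 4, so n^(log_b(a)) = n^4.
f(n) = Theta(n^4), so Case 2 applies.
T(n) = Theta(n^4 log n).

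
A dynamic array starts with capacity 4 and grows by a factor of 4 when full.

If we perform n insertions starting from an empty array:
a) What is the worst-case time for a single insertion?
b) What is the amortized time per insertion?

(a) Worst-case single insertion: O(n) -- when the array is full at capacity c, the resize copies all c elements, and c can be Theta(n).
(b) Resizes happen at sizes 4, 16, 64, ... Total copy cost for n insertions: 4 + 16 + ... = O(n) (geometric series with ratio 1/4). Amortized cost per insertion: O(n)/n = O(1).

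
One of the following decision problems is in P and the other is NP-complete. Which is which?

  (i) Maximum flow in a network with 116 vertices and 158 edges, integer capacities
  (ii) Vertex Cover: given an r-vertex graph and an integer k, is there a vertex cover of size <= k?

(i) is P: Edmonds-Karp / push-relabel run in polynomial time.
(ii) is NP-complete: one of Karp's 21 NP-complete problems (with k part of the input; for any fixed constant k it is in P).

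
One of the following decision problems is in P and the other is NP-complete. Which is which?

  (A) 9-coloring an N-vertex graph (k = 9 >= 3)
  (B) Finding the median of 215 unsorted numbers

(A) is NP-complete: graph k-coloring for k>=3 is NP-complete by reduction from 3-SAT.
(B) is P: linear-time selection (median-of-medians) runs in O(n).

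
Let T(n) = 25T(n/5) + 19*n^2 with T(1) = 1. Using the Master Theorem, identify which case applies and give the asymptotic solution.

a=25, b=5, f(n)=19*n^2.
log_5(25) = 2, so n^(log_b(a)) = n^2.
f(n) = Theta(n^2), so Case 2 applies.
T(n) = Theta(n^2 log n).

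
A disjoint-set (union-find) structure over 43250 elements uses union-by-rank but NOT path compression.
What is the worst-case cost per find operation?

Union-by-rank alone keeps every tree's height <= log_2(43250) ~= 15.4. Each find traverses from a node to its root, costing O(height) = O(log n). Without path compression this bound is tight.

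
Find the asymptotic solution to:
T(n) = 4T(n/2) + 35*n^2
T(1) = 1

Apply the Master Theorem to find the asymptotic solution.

a=4, b=2, f(n)=35*n^2. log_2(4) = 2. Case 2: T(n) = O(n^2 log n).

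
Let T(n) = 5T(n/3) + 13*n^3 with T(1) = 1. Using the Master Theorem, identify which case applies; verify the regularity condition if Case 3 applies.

a=5, b=3, f(n)=13*n^3.
log_3(5) = 1.465 < 3.
f(n) = Omega(n^(1.465+epsilon)) for some epsilon > 0, so Case 3 is the candidate.
Regularity: a*f(n/b) = 5*13*(n/3)^3 = (5/27)*13*n^3 <= c*f(n) with c = 5/27 < 1. Satisfied.
Case 3: T(n) = Theta(n^3).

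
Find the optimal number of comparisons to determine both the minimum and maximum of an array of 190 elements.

Naive approach: 378 comparisons (189 for max + 189 for min).
Optimal: Compare elements in pairs first (floor(n/2) = 95 comparisons), then find max among winners and min among losers (94 comparisons each).
Total: ceil(3n/2) - 2 = 283 comparisons. An adversary argument shows this is also a lower bound.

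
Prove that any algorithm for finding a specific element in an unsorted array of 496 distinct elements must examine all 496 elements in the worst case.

Adversary argument: if the algorithm examines fewer than 496 elements, the adversary places the target in an unexamined position. The algorithm cannot distinguish 'not present' from 'in unexamined position'.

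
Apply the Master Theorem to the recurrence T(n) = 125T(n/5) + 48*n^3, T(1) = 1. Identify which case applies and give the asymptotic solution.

a=125, b=5, f(n)=48*n^3.
log_5(125) = 3, so n^(log_b(a)) = n^3.
f(n) = Theta(n^3), so Case 2 applies.
T(n) = Theta(n^3 log n).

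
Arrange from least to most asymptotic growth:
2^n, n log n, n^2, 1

Ordered by growth rate: 1 < n log n < n^2 < 2^n.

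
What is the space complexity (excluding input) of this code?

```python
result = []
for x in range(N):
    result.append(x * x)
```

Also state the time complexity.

Space complexity: O(n).
Auxiliary storage grows linearly with the input size n in the worst case.
Time complexity: O(n).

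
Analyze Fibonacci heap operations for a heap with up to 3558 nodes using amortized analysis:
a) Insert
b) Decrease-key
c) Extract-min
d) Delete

Fibonacci heaps use lazy consolidation. Potential function Phi = t + 2m (t = number of trees, m = marked nodes).
- Insert: O(1) actual, Delta Phi = +1 (one new tree) => O(1) amortized.
- Decrease-key: with c cascading cuts, actual cost is O(c); Delta Phi <= c - 2(c-1) + 2 = 4 - c (c new trees; >= c-1 marks cleared; <= 1 new mark). Amortized O(c) + (4 - c) = O(1).
- Extract-min: O(D(n) + t) actual; consolidation drops t to <= D(n)+1, so Delta Phi pays for the t term. D(n) = O(log n) for n = 3558 => O(log n) amortized.
- Delete: decrease-key to -inf then extract-min = O(log n).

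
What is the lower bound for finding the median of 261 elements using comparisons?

To find the median of 261 elements, every element must be compared at least once, so the lower bound is Omega(n). The BFPRT algorithm achieves O(n), making this tight.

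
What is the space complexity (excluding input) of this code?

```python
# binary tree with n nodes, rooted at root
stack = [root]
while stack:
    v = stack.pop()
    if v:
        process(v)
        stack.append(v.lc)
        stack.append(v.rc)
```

Space complexity: O(n).
Auxiliary storage grows linearly with the input size n in the worst case.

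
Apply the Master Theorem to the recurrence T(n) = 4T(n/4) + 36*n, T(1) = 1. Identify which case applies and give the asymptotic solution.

a=4, b=4, f(n)=36*n.
log_4(4) = 1, so n^(log_b(a)) = n.
f(n) = Theta(n), so Case 2 applies.
T(n) = Theta(n log n).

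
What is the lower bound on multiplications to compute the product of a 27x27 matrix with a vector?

A 27x27 matrix-vector product has 27 inner products of length 27. Output depends on all 27^2 = 729 matrix entries. At least 729 multiplications needed.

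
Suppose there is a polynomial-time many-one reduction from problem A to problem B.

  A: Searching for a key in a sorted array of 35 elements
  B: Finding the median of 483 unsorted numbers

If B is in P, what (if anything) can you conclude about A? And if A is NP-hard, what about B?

A poly-time reduction A <=_p B means any A-instance can be transformed to a B-instance in poly time.
If B is in P: compose the reduction with B's poly-time algorithm to solve A in poly time, so A is in P.
If A is NP-hard: every NP problem reduces to A, which reduces to B; composing reductions, every NP problem reduces to B, so B is NP-hard.
(Here in fact A is P and B is P.)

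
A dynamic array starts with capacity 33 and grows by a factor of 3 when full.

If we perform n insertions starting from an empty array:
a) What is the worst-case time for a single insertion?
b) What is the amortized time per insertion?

(a) Worst-case single insertion: O(n) -- when the array is full at capacity c, the resize copies all c elements, and c can be Theta(n).
(b) Resizes happen at sizes 33, 99, 297, ... Total copy cost for n insertions: 33 + 99 + ... = O(n) (geometric series with ratio 1/3). Amortized cost per insertion: O(n)/n = O(1).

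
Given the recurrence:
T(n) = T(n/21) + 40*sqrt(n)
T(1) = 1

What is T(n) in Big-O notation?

Each level contributes sqrt(n/21^k). Geometric series with ratio 1/sqrt(21) < 1 sums to O(sqrt(n)).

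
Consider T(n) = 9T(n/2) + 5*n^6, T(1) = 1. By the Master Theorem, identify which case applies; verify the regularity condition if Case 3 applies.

a=9, b=2, f(n)=5*n^6.
log_2(9) = 3.17 < 6.
f(n) = Omega(n^(3.17+epsilon)) for some epsilon > 0, so Case 3 is the candidate.
Regularity: a*f(n/b) = 9*5*(n/2)^6 = (9/64)*5*n^6 <= c*f(n) with c = 9/64 < 1. Satisfied.
Case 3: T(n) = Theta(n^6).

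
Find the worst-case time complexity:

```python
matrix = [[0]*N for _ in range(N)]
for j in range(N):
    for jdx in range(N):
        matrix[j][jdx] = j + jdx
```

Time complexity: O(n^2).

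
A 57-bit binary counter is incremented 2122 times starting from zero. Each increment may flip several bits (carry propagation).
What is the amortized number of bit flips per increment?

Bit i flips on every 2^i-th increment, so over 2122 increments bit i flips floor(2122/2^i) times. Summing over i: total flips < 2 * 2122. Amortized: < 2 = O(1) per increment.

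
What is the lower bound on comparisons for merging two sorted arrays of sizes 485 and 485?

Adversary argument: with sizes 485 and 485 (differing by at most 1), interleave the two arrays so that every consecutive pair in the output comes from different inputs. Then each of the 969 adjacent output pairs must be directly compared, or the algorithm cannot determine their relative order. So 969 comparisons are necessary; standard merge achieves this.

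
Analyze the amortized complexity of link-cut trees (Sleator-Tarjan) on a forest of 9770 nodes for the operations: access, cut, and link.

Link-cut trees represent the forest using splay trees over preferred paths. With potential Phi = sum over nodes of log(size of virtual subtree), each access on 9770 nodes is O(log 9770) = O(log n) amortized by the splay-tree access lemma. Cut and link are O(1) plus one access.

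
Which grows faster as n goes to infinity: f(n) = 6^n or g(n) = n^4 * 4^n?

f(n) = 6^n grows faster: 6^n / (n^4 4^n) = (6/4)^n / n^4 -> infinity since 6/4 > 1.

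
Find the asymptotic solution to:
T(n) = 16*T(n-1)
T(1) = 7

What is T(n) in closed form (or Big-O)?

Each step multiplies by 16. T(n) = T(1)*16^(n-1) = 7*16^(n-1).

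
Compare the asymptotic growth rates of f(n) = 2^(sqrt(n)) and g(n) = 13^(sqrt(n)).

g(n) = 13^(sqrt(n)) grows faster: ratio is (13/2)^(sqrt(n)) -> infinity since 13/2 > 1.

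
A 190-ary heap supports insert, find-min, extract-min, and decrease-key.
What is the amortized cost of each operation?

The 190-ary heap has height O(log_190 n). Insert sifts up: O(log_190 n). Find-min reads the root: O(1). Extract-min sifts down comparing 190 children per level: O(190 * log_190 n). Decrease-key sifts up: O(log_190 n).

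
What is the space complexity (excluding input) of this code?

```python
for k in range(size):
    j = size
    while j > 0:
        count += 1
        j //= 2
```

Space complexity: O(1).
Only a constant amount of auxiliary storage is used; nothing grows with n.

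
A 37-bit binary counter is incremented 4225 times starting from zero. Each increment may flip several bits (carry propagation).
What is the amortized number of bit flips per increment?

Bit i flips on every 2^i-th increment, so over 4225 increments bit i flips floor(4225/2^i) times. Summing over i: total flips < 2 * 4225. Amortized: < 2 = O(1) per increment.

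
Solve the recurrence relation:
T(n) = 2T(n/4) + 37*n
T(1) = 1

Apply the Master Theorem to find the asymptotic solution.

a=2, b=4, f(n)=37*n. log_4(2) = 0.5 < 1. Case 3: T(n) = O(n).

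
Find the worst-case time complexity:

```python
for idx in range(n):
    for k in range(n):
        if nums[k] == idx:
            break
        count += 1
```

Time complexity: O(n^2).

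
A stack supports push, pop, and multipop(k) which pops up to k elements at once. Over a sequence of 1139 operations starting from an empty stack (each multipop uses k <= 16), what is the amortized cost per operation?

Each element is pushed exactly once and popped at most once (whether by pop or as part of a multipop). So the total number of individual pops over the whole sequence is at most the number of pushes, which is at most 1139. Total work <= 2 * 1139, hence O(1) amortized per operation.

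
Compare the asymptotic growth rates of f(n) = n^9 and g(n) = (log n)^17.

f(n) = n^9 grows faster: any positive polynomial dominates any polylog.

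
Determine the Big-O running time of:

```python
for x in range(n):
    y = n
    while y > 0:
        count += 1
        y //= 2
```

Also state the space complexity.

Time complexity: O(n log n).
Space complexity: O(1).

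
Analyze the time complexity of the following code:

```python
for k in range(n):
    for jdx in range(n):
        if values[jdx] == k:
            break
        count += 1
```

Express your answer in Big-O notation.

Time complexity: O(n^2).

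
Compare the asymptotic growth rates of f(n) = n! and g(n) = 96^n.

f(n) = n! grows faster: n!/96^n -> infinity by Stirling.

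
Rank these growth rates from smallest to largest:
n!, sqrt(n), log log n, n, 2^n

Ordered by growth rate: log log n < sqrt(n) < n < 2^n < n!.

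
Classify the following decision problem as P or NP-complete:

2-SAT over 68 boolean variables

This problem is in P: 2-SAT is solvable in linear time via implication-graph SCCs.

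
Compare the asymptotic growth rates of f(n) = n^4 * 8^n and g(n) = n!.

g(n) = n! grows faster: by Stirling n! ~ (n/e)^n sqrt(2*pi*n); (n/e)^n eventually dominates n^4 * 8^n.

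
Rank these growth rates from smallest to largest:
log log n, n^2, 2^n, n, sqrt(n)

Ordered by growth rate: log log n < sqrt(n) < n < n^2 < 2^n.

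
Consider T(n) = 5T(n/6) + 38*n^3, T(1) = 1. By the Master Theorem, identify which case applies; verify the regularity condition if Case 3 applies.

a=5, b=6, f(n)=38*n^3.
log_6(5) = 0.8982 < 3.
f(n) = Omega(n^(0.8982+epsilon)) for some epsilon > 0, so Case 3 is the candidate.
Regularity: a*f(n/b) = 5*38*(n/6)^3 = (5/216)*38*n^3 <= c*f(n) with c = 5/216 < 1. Satisfied.
Case 3: T(n) = Theta(n^3).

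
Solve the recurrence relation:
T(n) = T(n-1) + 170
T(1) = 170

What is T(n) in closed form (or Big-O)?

Unrolling: T(n) = T(n-1) + 170 = T(n-2) + 2*170 = ... = T(1) + (n-1)*170 = 170 + (n-1)*170 = 170n.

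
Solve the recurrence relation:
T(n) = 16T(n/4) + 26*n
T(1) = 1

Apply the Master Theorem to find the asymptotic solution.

a=16, b=4, f(n)=26*n. log_4(16) = 2. Case 1 of Master Theorem: T(n) = O(n^2).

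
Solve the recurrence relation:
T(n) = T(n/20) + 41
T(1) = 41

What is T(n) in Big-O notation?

Each step divides n by 20 and adds 41. After log_20(n) steps, T(n) = O(log n).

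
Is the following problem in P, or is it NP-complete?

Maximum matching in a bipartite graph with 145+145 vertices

This problem is in P: Hopcroft-Karp runs in O(E sqrt(V)).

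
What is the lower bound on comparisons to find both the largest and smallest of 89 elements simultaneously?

Pair elements first (floor(89/2) comparisons), then find max among winners and min among losers. Total: ceil(3*89/2) - 2 = 132 comparisons.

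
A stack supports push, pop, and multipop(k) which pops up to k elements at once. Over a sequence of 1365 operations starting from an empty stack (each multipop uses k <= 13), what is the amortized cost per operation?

Each element is pushed exactly once and popped at most once (whether by pop or as part of a multipop). So the total number of individual pops over the whole sequence is at most the number of pushes, which is at most 1365. Total work <= 2 * 1365, hence O(1) amortized per operation.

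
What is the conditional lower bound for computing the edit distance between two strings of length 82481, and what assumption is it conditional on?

Under SETH (the Strong Exponential Time Hypothesis), edit distance on length-82481 strings cannot be computed in O(n^(2-epsilon)) time for any epsilon > 0 (Backurs-Indyk). The reduction is from CNF-SAT via the orthogonal vectors problem.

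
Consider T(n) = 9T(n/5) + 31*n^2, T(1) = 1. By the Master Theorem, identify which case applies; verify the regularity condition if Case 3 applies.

a=9, b=5, f(n)=31*n^2.
log_5(9) = 1.365 < 2.
f(n) = Omega(n^(1.365+epsilon)) for some epsilon > 0, so Case 3 is the candidate.
Regularity: a*f(n/b) = 9*31*(n/5)^2 = (9/25)*31*n^2 <= c*f(n) with c = 9/25 < 1. Satisfied.
Case 3: T(n) = Theta(n^2).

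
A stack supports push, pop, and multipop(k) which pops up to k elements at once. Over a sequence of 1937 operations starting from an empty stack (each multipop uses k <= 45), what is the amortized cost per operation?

Each element is pushed exactly once and popped at most once (whether by pop or as part of a multipop). So the total number of individual pops over the whole sequence is at most the number of pushes, which is at most 1937. Total work <= 2 * 1937, hence O(1) amortized per operation.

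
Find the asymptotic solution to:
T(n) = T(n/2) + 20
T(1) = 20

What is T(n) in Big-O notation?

Each step divides n by 2 and adds 20. After log_2(n) steps, T(n) = O(log n).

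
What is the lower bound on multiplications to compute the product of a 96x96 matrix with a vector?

A 96x96 matrix-vector product has 96 inner products of length 96. Output depends on all 96^2 = 9216 matrix entries. At least 9216 multiplications needed.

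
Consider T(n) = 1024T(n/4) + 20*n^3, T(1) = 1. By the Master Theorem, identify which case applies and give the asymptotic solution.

a=1024, b=4, f(n)=20*n^3.
log_4(1024) = 5 > 3.
Since f(n) = O(n^3) is polynomially smaller than n^5, Case 1 applies.
T(n) = Theta(n^5).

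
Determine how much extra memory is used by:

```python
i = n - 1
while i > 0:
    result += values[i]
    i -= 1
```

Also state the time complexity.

Space complexity: O(1).
Only a constant amount of auxiliary storage is used; nothing grows with n.
Time complexity: O(n).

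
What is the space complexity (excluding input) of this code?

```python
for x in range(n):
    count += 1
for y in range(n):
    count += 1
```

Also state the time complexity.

Space complexity: O(1).
Only a constant amount of auxiliary storage is used; nothing grows with n.
Time complexity: O(n).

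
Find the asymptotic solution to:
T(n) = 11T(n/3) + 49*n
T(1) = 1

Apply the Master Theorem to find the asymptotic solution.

a=11, b=3, f(n)=49*n. log_3(11) = 2.183. Case 1 of Master Theorem: T(n) = O(n^2.183).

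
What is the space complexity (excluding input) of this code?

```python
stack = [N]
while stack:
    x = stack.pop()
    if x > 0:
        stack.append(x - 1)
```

Space complexity: O(1).
Only a constant amount of auxiliary storage is used; nothing grows with n.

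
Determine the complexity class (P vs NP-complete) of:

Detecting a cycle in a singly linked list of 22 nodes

This problem is in P: Floyd's tortoise-and-hare runs in O(n) time, O(1) space.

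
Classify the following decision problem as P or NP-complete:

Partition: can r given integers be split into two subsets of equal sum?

This problem is NP-complete: Subset Sum reduces to it (one of Karp's 21 NP-complete problems).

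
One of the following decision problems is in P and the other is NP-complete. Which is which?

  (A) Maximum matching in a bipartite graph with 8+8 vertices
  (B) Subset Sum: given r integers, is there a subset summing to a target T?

(A) is P: Hopcroft-Karp runs in O(E sqrt(V)).
(B) is NP-complete: one of Karp's 21 NP-complete problems.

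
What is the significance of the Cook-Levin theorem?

The Cook-Levin theorem proves that SAT is NP-complete. It was the first problem shown to be NP-complete, establishing the foundation for proving other problems NP-complete via reductions from SAT.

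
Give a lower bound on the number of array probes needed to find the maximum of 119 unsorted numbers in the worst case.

Adversary: any unprobed cell could hold a value larger than everything seen so far. If fewer than 119 cells are probed, the adversary places the max in an unprobed cell. So all 119 cells must be examined; together with 119-1 comparisons this is tight.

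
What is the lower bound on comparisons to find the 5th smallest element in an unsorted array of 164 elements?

Finding the 5th smallest of 164 elements requires Omega(n) comparisons. Every element must participate in at least one comparison; otherwise it could be the 5th smallest.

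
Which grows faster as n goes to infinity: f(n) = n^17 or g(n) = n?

f(n) = n^17 grows faster: n^17/n = n^16 -> infinity.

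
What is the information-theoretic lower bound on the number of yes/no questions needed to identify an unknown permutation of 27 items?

There are 27! = 10888869450418352160768000000 permutations. Each yes/no question gives at most 1 bit, so at least ceil(log_2(10888869450418352160768000000)) = 94 questions are needed.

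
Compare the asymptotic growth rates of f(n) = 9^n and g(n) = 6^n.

f(n) = 9^n grows faster: (9/6)^n -> infinity since 9/6 > 1.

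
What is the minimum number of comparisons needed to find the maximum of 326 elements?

Finding the maximum requires 325 comparisons. Each comparison eliminates exactly one candidate. With 326 candidates, we need 325 eliminations.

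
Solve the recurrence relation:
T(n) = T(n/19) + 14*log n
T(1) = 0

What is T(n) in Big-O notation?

Each of the log_19(n) levels adds O(log n). T(n) = O(log^2 n).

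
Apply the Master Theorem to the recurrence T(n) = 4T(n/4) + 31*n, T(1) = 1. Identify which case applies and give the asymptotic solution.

a=4, b=4, f(n)=31*n.
log_4(4) = 1, so n^(log_b(a)) = n.
f(n) = Theta(n), so Case 2 applies.
T(n) = Theta(n log n).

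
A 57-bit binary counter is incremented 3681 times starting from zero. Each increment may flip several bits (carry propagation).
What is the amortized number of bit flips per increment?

Bit i flips on every 2^i-th increment, so over 3681 increments bit i flips floor(3681/2^i) times. Summing over i: total flips < 2 * 3681. Amortized: < 2 = O(1) per increment.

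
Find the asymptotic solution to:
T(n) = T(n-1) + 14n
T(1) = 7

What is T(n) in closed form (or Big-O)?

Unrolling: T(n) = 7 + 14*(2 + 3 + ... + n) = 7 + 14*(n(n+1)/2 - 1) = O(n^2).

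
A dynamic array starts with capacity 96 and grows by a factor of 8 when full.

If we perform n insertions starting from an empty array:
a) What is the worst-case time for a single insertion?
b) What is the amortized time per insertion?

(a) Worst-case single insertion: O(n) -- when the array is full at capacity c, the resize copies all c elements, and c can be Theta(n).
(b) Resizes happen at sizes 96, 768, 6144, ... Total copy cost for n insertions: 96 + 768 + ... = O(n) (geometric series with ratio 1/8). Amortized cost per insertion: O(n)/n = O(1).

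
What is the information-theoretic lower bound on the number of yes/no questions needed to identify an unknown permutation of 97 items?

There are 97! = 96192759682482119853328425949563698712343813919172976158104477319333745612481875498805879175589072651261284189679678167647067832320000000000000000000000 permutations. Each yes/no question gives at most 1 bit, so at least ceil(log_2(96192759682482119853328425949563698712343813919172976158104477319333745612481875498805879175589072651261284189679678167647067832320000000000000000000000)) = 505 questions are needed.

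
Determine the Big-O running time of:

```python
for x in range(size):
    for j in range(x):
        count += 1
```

Time complexity: O(n^2).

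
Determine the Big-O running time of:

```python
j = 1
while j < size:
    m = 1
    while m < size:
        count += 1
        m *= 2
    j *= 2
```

Time complexity: O(log^2 n).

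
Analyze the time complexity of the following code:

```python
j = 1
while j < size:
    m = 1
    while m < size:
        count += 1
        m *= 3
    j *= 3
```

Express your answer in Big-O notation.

Time complexity: O(log^2 n).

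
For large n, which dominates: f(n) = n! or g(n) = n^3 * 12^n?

f(n) = n! grows faster: by Stirling n! ~ (n/e)^n sqrt(2*pi*n); (n/e)^n eventually dominates n^3 * 12^n.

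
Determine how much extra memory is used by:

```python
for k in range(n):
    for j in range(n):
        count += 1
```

Space complexity: O(1).
Only a constant amount of auxiliary storage is used; nothing grows with n.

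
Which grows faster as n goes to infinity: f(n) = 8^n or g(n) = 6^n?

f(n) = 8^n grows faster: (8/6)^n -> infinity since 8/6 > 1.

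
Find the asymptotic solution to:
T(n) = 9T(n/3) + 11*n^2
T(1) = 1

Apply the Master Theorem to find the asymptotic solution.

a=9, b=3, f(n)=11*n^2. log_3(9) = 2. Case 2: T(n) = O(n^2 log n).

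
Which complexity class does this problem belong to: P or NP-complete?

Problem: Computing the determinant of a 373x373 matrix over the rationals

This problem is in P: Gaussian elimination runs in O(n^3).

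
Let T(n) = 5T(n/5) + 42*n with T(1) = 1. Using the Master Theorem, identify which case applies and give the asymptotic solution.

a=5, b=5, f(n)=42*n.
log_5(5) = 1, so n^(log_b(a)) = n.
f(n) = Theta(n), so Case 2 applies.
T(n) = Theta(n log n).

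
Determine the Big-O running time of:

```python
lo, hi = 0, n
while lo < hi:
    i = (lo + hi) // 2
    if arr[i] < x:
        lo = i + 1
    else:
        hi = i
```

Time complexity: O(log n).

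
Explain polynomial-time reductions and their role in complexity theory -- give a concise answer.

A poly-time reduction from A to B transforms any instance of A into an instance of B in polynomial time. If A reduces to B and B is in P, then A is in P. If A is NP-hard and A reduces to B, then B is NP-hard. Reductions transfer hardness upward and tractability downward.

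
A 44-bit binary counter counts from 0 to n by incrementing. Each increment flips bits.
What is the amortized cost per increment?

Bit i flips every 2^i increments. Total flips over n increments: sum_{i=0}^{44} n/2^i < 2n. Amortized cost: 2n/n = O(1).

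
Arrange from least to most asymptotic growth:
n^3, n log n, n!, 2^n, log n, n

Ordered by growth rate: log n < n < n log n < n^3 < 2^n < n!.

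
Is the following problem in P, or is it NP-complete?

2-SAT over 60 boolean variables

This problem is in P: 2-SAT is solvable in linear time via implication-graph SCCs.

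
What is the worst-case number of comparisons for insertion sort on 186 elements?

Insertion sort on reverse-sorted input: 1 + 2 + ... + (186-1) = 17205 comparisons.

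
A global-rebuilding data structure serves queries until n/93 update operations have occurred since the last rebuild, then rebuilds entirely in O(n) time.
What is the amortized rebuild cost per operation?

The O(n) rebuild is triggered by n/93 operations, so each contributes O(n)/(n/93) = O(93) = O(1) to the rebuild cost.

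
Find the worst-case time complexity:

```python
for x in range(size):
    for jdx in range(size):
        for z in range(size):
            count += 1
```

Time complexity: O(n^3).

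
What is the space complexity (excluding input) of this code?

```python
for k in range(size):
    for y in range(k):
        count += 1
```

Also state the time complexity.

Space complexity: O(1).
Only a constant amount of auxiliary storage is used; nothing grows with n.
Time complexity: O(n^2).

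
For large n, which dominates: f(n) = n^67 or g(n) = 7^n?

g(n) = 7^n grows faster: any exponential with base > 1 dominates every polynomial.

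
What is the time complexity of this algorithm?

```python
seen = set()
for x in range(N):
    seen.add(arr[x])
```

Time complexity: O(n).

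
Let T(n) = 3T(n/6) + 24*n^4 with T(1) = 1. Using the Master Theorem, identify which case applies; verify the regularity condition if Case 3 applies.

a=3, b=6, f(n)=24*n^4.
log_6(3) = 0.6131 < 4.
f(n) = Omega(n^(0.6131+epsilon)) for some epsilon > 0, so Case 3 is the candidate.
Regularity: a*f(n/b) = 3*24*(n/6)^4 = (3/1296)*24*n^4 <= c*f(n) with c = 3/1296 < 1. Satisfied.
Case 3: T(n) = Theta(n^4).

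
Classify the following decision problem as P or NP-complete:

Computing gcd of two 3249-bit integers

This problem is in P: the Euclidean algorithm runs in polynomial time in the bit-length.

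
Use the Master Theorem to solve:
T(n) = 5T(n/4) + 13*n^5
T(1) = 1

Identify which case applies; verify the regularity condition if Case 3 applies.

a=5, b=4, f(n)=13*n^5.
log_4(5) = 1.161 < 5.
f(n) = Omega(n^(1.161+epsilon)) for some epsilon > 0, so Case 3 is the candidate.
Regularity: a*f(n/b) = 5*13*(n/4)^5 = (5/1024)*13*n^5 <= c*f(n) with c = 5/1024 < 1. Satisfied.
Case 3: T(n) = Theta(n^5).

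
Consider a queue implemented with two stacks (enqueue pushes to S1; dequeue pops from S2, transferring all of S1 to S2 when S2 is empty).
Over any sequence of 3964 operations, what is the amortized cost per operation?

Each element is pushed to S1 once, popped once, pushed to S2 once, and popped once: 4 unit operations over its lifetime. Over 3964 operations the total work is O(3964). Amortized O(1) per enqueue/dequeue.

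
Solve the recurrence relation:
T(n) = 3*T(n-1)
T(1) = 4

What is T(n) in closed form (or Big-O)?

Each step multiplies by 3. T(n) = T(1)*3^(n-1) = 4*3^(n-1).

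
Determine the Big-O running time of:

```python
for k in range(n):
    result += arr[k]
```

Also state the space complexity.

Time complexity: O(n).
Space complexity: O(1).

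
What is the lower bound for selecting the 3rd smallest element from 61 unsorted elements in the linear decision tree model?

Selecting the 3rd smallest of 61 elements requires Omega(n) comparisons. Every element must be compared at least once. The BFPRT algorithm achieves O(n), making this tight.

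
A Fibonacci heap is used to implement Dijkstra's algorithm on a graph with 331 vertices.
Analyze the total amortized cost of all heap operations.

Dijkstra performs 331 insert, 331 extract-min, and at most E decrease-key operations. With Fibonacci heap: insert O(1) amortized, extract-min O(log n) amortized, decrease-key O(1) amortized. Total with n = 331: O(n * 1 + n * log n + E * 1) = O(n log n + E).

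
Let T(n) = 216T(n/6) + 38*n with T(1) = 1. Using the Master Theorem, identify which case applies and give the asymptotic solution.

a=216, b=6, f(n)=38*n.
log_6(216) = 3 > 1.
Since f(n) = O(n^1) is polynomially smaller than n^3, Case 1 applies.
T(n) = Theta(n^3).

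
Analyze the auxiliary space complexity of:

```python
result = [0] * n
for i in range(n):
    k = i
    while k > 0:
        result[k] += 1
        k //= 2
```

Space complexity: O(n).
Auxiliary storage grows linearly with the input size n in the worst case.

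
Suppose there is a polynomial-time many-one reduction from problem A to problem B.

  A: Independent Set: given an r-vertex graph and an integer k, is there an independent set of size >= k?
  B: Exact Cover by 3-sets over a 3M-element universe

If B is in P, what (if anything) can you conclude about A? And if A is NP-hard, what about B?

A poly-time reduction A <=_p B means any A-instance can be transformed to a B-instance in poly time.
If B is in P: compose the reduction with B's poly-time algorithm to solve A in poly time, so A is in P.
If A is NP-hard: every NP problem reduces to A, which reduces to B; composing reductions, every NP problem reduces to B, so B is NP-hard.
(Here in fact A is NP-complete and B is NP-complete.)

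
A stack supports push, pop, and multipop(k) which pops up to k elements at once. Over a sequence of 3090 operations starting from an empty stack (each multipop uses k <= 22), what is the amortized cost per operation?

Each element is pushed exactly once and popped at most once (whether by pop or as part of a multipop). So the total number of individual pops over the whole sequence is at most the number of pushes, which is at most 3090. Total work <= 2 * 3090, hence O(1) amortized per operation.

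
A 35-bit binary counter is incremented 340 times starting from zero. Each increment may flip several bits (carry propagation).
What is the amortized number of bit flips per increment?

Bit i flips on every 2^i-th increment, so over 340 increments bit i flips floor(340/2^i) times. Summing over i: total flips < 2 * 340. Amortized: < 2 = O(1) per increment.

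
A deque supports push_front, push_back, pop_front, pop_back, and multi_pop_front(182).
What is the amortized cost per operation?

Assign 2 credits to each push operation. A pop uses 1 saved credit. multi_pop_front(182) uses up to 182 saved credits from previous pushes. Credits never go negative. Amortized cost is O(1).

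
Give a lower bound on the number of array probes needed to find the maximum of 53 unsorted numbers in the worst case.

Adversary: any unprobed cell could hold a value larger than everything seen so far. If fewer than 53 cells are probed, the adversary places the max in an unprobed cell. So all 53 cells must be examined; together with 53-1 comparisons this is tight.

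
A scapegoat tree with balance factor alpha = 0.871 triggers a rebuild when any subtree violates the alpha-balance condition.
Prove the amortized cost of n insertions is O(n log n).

Define potential Phi = c * sum of |size(left(v)) - size(right(v))| over all nodes. An insertion at depth d costs O(d) = O(log n) and increases Phi by O(log n). When a rebuild of subtree of size s occurs, it costs O(s) but reduces Phi by Omega(s). With alpha = 0.871, between rebuilds Omega(s) insertions must occur. Amortized cost per insertion: O(log n).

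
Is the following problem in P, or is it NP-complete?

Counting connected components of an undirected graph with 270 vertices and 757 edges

This problem is in P: BFS/DFS visits each vertex and edge once: O(V+E).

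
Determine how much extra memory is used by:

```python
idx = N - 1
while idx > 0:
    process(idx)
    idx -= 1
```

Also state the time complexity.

Space complexity: O(1).
Only a constant amount of auxiliary storage is used; nothing grows with n.
Time complexity: O(n).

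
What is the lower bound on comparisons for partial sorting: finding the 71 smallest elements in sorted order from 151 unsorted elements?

Finding 71 smallest of 151 in sorted order: Omega(151) to identify the 71 smallest, plus Omega(71 log 71) to sort them. Total: Omega(n + k log k).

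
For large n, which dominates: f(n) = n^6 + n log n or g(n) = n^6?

f(n) = n^6 + n log n and g(n) = n^6 are Theta of each other: the lower-order n log n term is o(n^6); both are Theta(n^6).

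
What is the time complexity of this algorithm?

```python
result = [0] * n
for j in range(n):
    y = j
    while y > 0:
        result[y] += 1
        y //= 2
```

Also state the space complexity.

Time complexity: O(n log n).
Space complexity: O(n).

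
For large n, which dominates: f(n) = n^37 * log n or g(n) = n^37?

f(n) = n^37 * log n grows faster: extra log n factor -> infinity.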